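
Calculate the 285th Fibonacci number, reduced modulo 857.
218

Matrix identity: Q^n = [[F_(n+1), F_n], [F_n, F_(n-1)]] with Q = [[1,1],[1,0]].
n = 285 = 100011101₂. Square-and-multiply, entries mod 857:
Q^1 = [[1,1],[1,0]]
Q^2 = (Q^1)² = [[2,1],[1,1]]
Q^4 = (Q^2)² = [[5,3],[3,2]]
Q^8 = (Q^4)² = [[34,21],[21,13]]
Q^17 = (Q^8)²·Q = [[13,740],[740,130]]
Q^35 = (Q^17)²·Q = [[555,146],[146,409]]
Q^71 = (Q^35)²·Q = [[449,253],[253,196]]
Q^142 = (Q^71)² = [[797,355],[355,442]]
Q^285 = (Q^142)²·Q = [[422,218],[218,204]]
F_285 mod 857 = Q^285[0][1] = 218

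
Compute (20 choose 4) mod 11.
5

Using Lucas' theorem:
Write n=20 and k=4 in base 11:
n in base 11: [1, 9]
k in base 11: [0, 4]
C(20,4) mod 11 = ∏ C(n_i, k_i) mod 11
Digit binomials (mod 11): C(1,0) = 1; C(9,4) = 126 ≡ 5
Product: 1 × 5 = 5 ≡ 5 (mod 11)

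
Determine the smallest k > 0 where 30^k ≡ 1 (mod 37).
18

37 is prime, so ord(30) divides φ(37) = 36.
Divisors of 36: 1, 2, 3, 4, 6, 9, 12, 18, 36.
Repeated squaring: 30^1 ≡ 30, 30^2 ≡ 12, 30^4 ≡ 33, 30^8 ≡ 16, 30^16 ≡ 34, 30^32 ≡ 9 (mod 37).
Test 30^d mod 37 for each divisor d in increasing order:
30^1 ≡ 30
30^2 ≡ 12
30^3 = 30^2·30^1 ≡ 27
30^4 ≡ 33
30^6 = 30^4·30^2 ≡ 26
30^9 = 30^8·30^1 ≡ 36
30^12 = 30^8·30^4 ≡ 10
30^18 = 30^16·30^2 ≡ 1  ← first divisor giving 1
The order is 18.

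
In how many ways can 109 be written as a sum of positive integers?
541946240

p(n) counts ways to write n as a sum of positive integers (order ignored).
Euler's pentagonal recurrence: p(k) = p(k-1) + p(k-2) - p(k-5) - p(k-7) + p(k-12) + p(k-15) - ... (offsets j(3j∓1)/2, signs ++--, p(0)=1, p(<0)=0).
DP table for k = 0..108: p(0)=1, p(1)=1, p(2)=2, p(3)=3, p(4)=5, p(5)=7, p(6)=11, p(7)=15, p(8)=22, p(9)=30, p(10)=42, p(11)=56, p(12)=77, p(13)=101, p(14)=135, p(15)=176, p(16)=231, p(17)=297, p(18)=385, p(19)=490, p(20)=627, p(21)=792, p(22)=1002, p(23)=1255, p(24)=1575, p(25)=1958, p(26)=2436, p(27)=3010, p(28)=3718, p(29)=4565, p(30)=5604, p(31)=6842, p(32)=8349, p(33)=10143, p(34)=12310, p(35)=14883, p(36)=17977, p(37)=21637, p(38)=26015, p(39)=31185, p(40)=37338, p(41)=44583, p(42)=53174, p(43)=63261, p(44)=75175, p(45)=89134, p(46)=105558, p(47)=124754, p(48)=147273, p(49)=173525, p(50)=204226, p(51)=239943, p(52)=281589, p(53)=329931, p(54)=386155, p(55)=451276, p(56)=526823, p(57)=614154, p(58)=715220, p(59)=831820, p(60)=966467, p(61)=1121505, p(62)=1300156, p(63)=1505499, p(64)=1741630, p(65)=2012558, p(66)=2323520, p(67)=2679689, p(68)=3087735, p(69)=3554345, p(70)=4087968, p(71)=4697205, p(72)=5392783, p(73)=6185689, p(74)=7089500, p(75)=8118264, p(76)=9289091, p(77)=10619863, p(78)=12132164, p(79)=13848650, p(80)=15796476, p(81)=18004327, p(82)=20506255, p(83)=23338469, p(84)=26543660, p(85)=30167357, p(86)=34262962, p(87)=38887673, p(88)=44108109, p(89)=49995925, p(90)=56634173, p(91)=64112359, p(92)=72533807, p(93)=82010177, p(94)=92669720, p(95)=104651419, p(96)=118114304, p(97)=133230930, p(98)=150198136, p(99)=169229875, p(100)=190569292, p(101)=214481126, p(102)=241265379, p(103)=271248950, p(104)=304801365, p(105)=342325709, p(106)=384276336, p(107)=431149389, p(108)=483502844.
Final step: p(109) = p(108) + p(107) - p(104) - p(102) + p(97) + p(94) - p(87) - p(83) + p(74) + p(69) - p(58) - p(52) + p(39) + p(32) - p(17) - p(9)
= 483502844 + 431149389 - 304801365 - 241265379 + 133230930 + 92669720 - 38887673 - 23338469 + 7089500 + 3554345 - 715220 - 281589 + 31185 + 8349 - 297 - 30
= 541946240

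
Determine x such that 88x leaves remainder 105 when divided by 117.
x ≡ 69 (mod 117)

gcd(88, 117) = 1, which divides 105, so solutions exist.
Find 88^(-1) mod 117 by the extended Euclidean algorithm:
117 = 1 × 88 + 29  ⟹  29 = (1)·117 + (-1)·88
88 = 3 × 29 + 1  ⟹  1 = (-3)·117 + (4)·88
So (4)·88 ≡ 1 (mod 117), i.e. 88^(-1) ≡ 4 (mod 117).
x ≡ 4 × 105 = 420 ≡ 69 (mod 117).
Check: 88 × 69 = 6072 ≡ 105 (mod 117).
Unique solution: x ≡ 69 (mod 117)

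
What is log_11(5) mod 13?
3

Baby-step giant-step with step n = ⌈√13⌉ = 4.
Baby steps 11^j mod 13 (j:value) for j=0..3: 0:1, 1:11, 2:4, 3:5.
h = 5 is already in the table at j=3, so x = 3.
Check: 11^3 ≡ 5 (mod 13).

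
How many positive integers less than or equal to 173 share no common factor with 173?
172

173 = 173
φ(n) = n × ∏(1 - 1/p) for each prime p dividing n
φ(173) = 173 × (1 - 1/173) = 172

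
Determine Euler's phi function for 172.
84

172 = 2^2 × 43
φ(n) = n × ∏(1 - 1/p) for each prime p dividing n
φ(172) = 172 × (1 - 1/2) × (1 - 1/43) = 84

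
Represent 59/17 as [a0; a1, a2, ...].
[3; 2, 8]

Euclidean algorithm steps:
59 = 3 × 17 + 8
17 = 2 × 8 + 1
8 = 8 × 1 + 0
Continued fraction: [3; 2, 8]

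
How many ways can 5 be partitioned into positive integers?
7

p(n) counts ways to write n as a sum of positive integers (order ignored).
Examples: 5; 4 + 1; 3 + 2; 3 + 1 + 1; 2 + 2 + 1; ... (7 total)
p(5) = 7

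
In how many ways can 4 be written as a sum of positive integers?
5

p(n) counts ways to write n as a sum of positive integers (order ignored).
Examples: 4; 3 + 1; 2 + 2; 2 + 1 + 1; 1 + 1 + 1 + 1
p(4) = 5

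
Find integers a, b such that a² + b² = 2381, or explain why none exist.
34² + 35² (a=34, b=35)

Factorization: 2381 = 2381
By Fermat: n is sum of two squares iff every prime p ≡ 3 (mod 4) appears to even power.
All primes ≡ 3 (mod 4) appear to even power.
Search a = 0, 1, 2, … for 2381 - a² a perfect square: first hit at a = 34: 2381 - 1156 = 1225 = 35².
2381 = 34² + 35² = 1156 + 1225 ✓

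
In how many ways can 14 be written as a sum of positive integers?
135

p(n) counts ways to write n as a sum of positive integers (order ignored).
Euler's pentagonal recurrence: p(k) = p(k-1) + p(k-2) - p(k-5) - p(k-7) + p(k-12) + p(k-15) - ... (offsets j(3j∓1)/2, signs ++--, p(0)=1, p(<0)=0).
DP table for k = 0..13: p(0)=1, p(1)=1, p(2)=2, p(3)=3, p(4)=5, p(5)=7, p(6)=11, p(7)=15, p(8)=22, p(9)=30, p(10)=42, p(11)=56, p(12)=77, p(13)=101.
Final step: p(14) = p(13) + p(12) - p(9) - p(7) + p(2)
= 101 + 77 - 30 - 15 + 2
= 135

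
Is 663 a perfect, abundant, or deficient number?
deficient

Proper divisors of 663: sum = 1 + 3 + 13 + 17 + 39 + 51 + 221 = 345
Since 345 < 663, 663 is deficient.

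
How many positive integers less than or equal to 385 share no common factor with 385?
240

385 = 5 × 7 × 11
φ(n) = n × ∏(1 - 1/p) for each prime p dividing n
φ(385) = 385 × (1 - 1/5) × (1 - 1/7) × (1 - 1/11) = 240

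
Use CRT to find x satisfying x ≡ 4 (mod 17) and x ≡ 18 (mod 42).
480

Using Chinese Remainder Theorem:
M = 17 × 42 = 714
M1 = 42, M2 = 17
y1 = 42^(-1) mod 17 = 15
y2 = 17^(-1) mod 42 = 5
x = (4×42×15 + 18×17×5) mod 714 = 480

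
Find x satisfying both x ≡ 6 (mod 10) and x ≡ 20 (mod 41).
266

Using Chinese Remainder Theorem:
M = 10 × 41 = 410
M1 = 41, M2 = 10
y1 = 41^(-1) mod 10 = 1
y2 = 10^(-1) mod 41 = 37
x = (6×41×1 + 20×10×37) mod 410 = 266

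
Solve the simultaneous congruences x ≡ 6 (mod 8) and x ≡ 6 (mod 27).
6

Using Chinese Remainder Theorem:
M = 8 × 27 = 216
M1 = 27, M2 = 8
y1 = 27^(-1) mod 8 = 3
y2 = 8^(-1) mod 27 = 17
x = (6×27×3 + 6×8×17) mod 216 = 6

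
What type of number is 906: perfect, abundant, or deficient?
abundant

Proper divisors of 906: sum = 1 + 2 + 3 + 6 + 151 + 302 + 453 = 918
Since 918 > 906, 906 is abundant.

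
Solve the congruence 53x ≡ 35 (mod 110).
x ≡ 65 (mod 110)

gcd(53, 110) = 1, which divides 35, so solutions exist.
Find 53^(-1) mod 110 by the extended Euclidean algorithm:
110 = 2 × 53 + 4  ⟹  4 = (1)·110 + (-2)·53
53 = 13 × 4 + 1  ⟹  1 = (-13)·110 + (27)·53
So (27)·53 ≡ 1 (mod 110), i.e. 53^(-1) ≡ 27 (mod 110).
x ≡ 27 × 35 = 945 ≡ 65 (mod 110).
Check: 53 × 65 = 3445 ≡ 35 (mod 110).
Unique solution: x ≡ 65 (mod 110)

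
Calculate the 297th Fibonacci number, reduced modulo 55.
2

Matrix identity: Q^n = [[F_(n+1), F_n], [F_n, F_(n-1)]] with Q = [[1,1],[1,0]].
n = 297 = 100101001₂. Square-and-multiply, entries mod 55:
Q^1 = [[1,1],[1,0]]
Q^2 = (Q^1)² = [[2,1],[1,1]]
Q^4 = (Q^2)² = [[5,3],[3,2]]
Q^9 = (Q^4)²·Q = [[0,34],[34,21]]
Q^18 = (Q^9)² = [[1,54],[54,2]]
Q^37 = (Q^18)²·Q = [[54,2],[2,52]]
Q^74 = (Q^37)² = [[5,47],[47,13]]
Q^148 = (Q^74)² = [[34,21],[21,13]]
Q^297 = (Q^148)²·Q = [[54,2],[2,52]]
F_297 mod 55 = Q^297[0][1] = 2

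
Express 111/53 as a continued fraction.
[2; 10, 1, 1, 2]

Euclidean algorithm steps:
111 = 2 × 53 + 5
53 = 10 × 5 + 3
5 = 1 × 3 + 2
3 = 1 × 2 + 1
2 = 2 × 1 + 0
Continued fraction: [2; 10, 1, 1, 2]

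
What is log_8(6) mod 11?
3

Baby-step giant-step with step n = ⌈√11⌉ = 4.
Baby steps 8^j mod 11 (j:value) for j=0..3: 0:1, 1:8, 2:9, 3:6.
h = 6 is already in the table at j=3, so x = 3.
Check: 8^3 ≡ 6 (mod 11).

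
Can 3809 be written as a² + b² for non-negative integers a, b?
28² + 55² (a=28, b=55)

Factorization: 3809 = 13 × 293
By Fermat: n is sum of two squares iff every prime p ≡ 3 (mod 4) appears to even power.
All primes ≡ 3 (mod 4) appear to even power.
Search a = 0, 1, 2, … for 3809 - a² a perfect square: first hit at a = 28: 3809 - 784 = 3025 = 55².
3809 = 28² + 55² = 784 + 3025 ✓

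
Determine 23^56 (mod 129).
79

Repeated squaring. Binary of 56 = 111000.
23^1 ≡ 23 (mod 129); 23^2 ≡ 13 (mod 129); 23^4 ≡ 40 (mod 129); 23^8 ≡ 52 (mod 129); 23^16 ≡ 124 (mod 129); 23^32 ≡ 25 (mod 129)
23^56 = 23^8 × 23^16 × 23^32 ≡ 79 (mod 129)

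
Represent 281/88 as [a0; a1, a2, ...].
[3; 5, 5, 1, 2]

Euclidean algorithm steps:
281 = 3 × 88 + 17
88 = 5 × 17 + 3
17 = 5 × 3 + 2
3 = 1 × 2 + 1
2 = 2 × 1 + 0
Continued fraction: [3; 5, 5, 1, 2]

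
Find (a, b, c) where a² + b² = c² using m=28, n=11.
(663, 616, 905)

Euclid's formula: a = m² - n², b = 2mn, c = m² + n²
m = 28, n = 11
a = 28² - 11² = 784 - 121 = 663
b = 2 × 28 × 11 = 616
c = 28² + 11² = 784 + 121 = 905
Verification: 663² + 616² = 439569 + 379456 = 819025 = 905² ✓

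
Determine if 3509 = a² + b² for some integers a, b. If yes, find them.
22² + 55² (a=22, b=55)

Factorization: 3509 = 11^2 × 29
By Fermat: n is sum of two squares iff every prime p ≡ 3 (mod 4) appears to even power.
All primes ≡ 3 (mod 4) appear to even power.
Search a = 0, 1, 2, … for 3509 - a² a perfect square: first hit at a = 22: 3509 - 484 = 3025 = 55².
3509 = 22² + 55² = 484 + 3025 ✓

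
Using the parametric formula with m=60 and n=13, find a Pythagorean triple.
(3431, 1560, 3769)

Euclid's formula: a = m² - n², b = 2mn, c = m² + n²
m = 60, n = 13
a = 60² - 13² = 3600 - 169 = 3431
b = 2 × 60 × 13 = 1560
c = 60² + 13² = 3600 + 169 = 3769
Verification: 3431² + 1560² = 11771761 + 2433600 = 14205361 = 3769² ✓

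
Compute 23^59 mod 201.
71

Repeated squaring. Binary of 59 = 111011.
23^1 ≡ 23 (mod 201); 23^2 ≡ 127 (mod 201); 23^4 ≡ 49 (mod 201); 23^8 ≡ 190 (mod 201); 23^16 ≡ 121 (mod 201); 23^32 ≡ 169 (mod 201)
23^59 = 23^1 × 23^2 × 23^8 × 23^16 × 23^32 ≡ 71 (mod 201)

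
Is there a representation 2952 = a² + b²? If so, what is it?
6² + 54² (a=6, b=54)

Factorization: 2952 = 2^3 × 3^2 × 41
By Fermat: n is sum of two squares iff every prime p ≡ 3 (mod 4) appears to even power.
All primes ≡ 3 (mod 4) appear to even power.
Search a = 0, 1, 2, … for 2952 - a² a perfect square: first hit at a = 6: 2952 - 36 = 2916 = 54².
2952 = 6² + 54² = 36 + 2916 ✓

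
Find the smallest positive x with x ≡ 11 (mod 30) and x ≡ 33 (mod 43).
1151

Using Chinese Remainder Theorem:
M = 30 × 43 = 1290
M1 = 43, M2 = 30
y1 = 43^(-1) mod 30 = 7
y2 = 30^(-1) mod 43 = 33
x = (11×43×7 + 33×30×33) mod 1290 = 1151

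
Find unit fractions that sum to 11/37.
1/4 + 1/22 + 1/543 + 1/884004

Greedy algorithm:
11/37: ceiling(37/11) = 4, use 1/4
7/148: ceiling(148/7) = 22, use 1/22
3/1628: ceiling(1628/3) = 543, use 1/543
1/884004: ceiling(884004/1) = 884004, use 1/884004
Result: 11/37 = 1/4 + 1/22 + 1/543 + 1/884004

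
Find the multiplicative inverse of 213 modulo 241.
43

gcd(213, 241) = 1, so the inverse exists.
Extended Euclidean algorithm on (241, 213):
241 = 1 × 213 + 28  ⟹  28 = (1)·241 + (-1)·213
213 = 7 × 28 + 17  ⟹  17 = (-7)·241 + (8)·213
28 = 1 × 17 + 11  ⟹  11 = (8)·241 + (-9)·213
17 = 1 × 11 + 6  ⟹  6 = (-15)·241 + (17)·213
11 = 1 × 6 + 5  ⟹  5 = (23)·241 + (-26)·213
6 = 1 × 5 + 1  ⟹  1 = (-38)·241 + (43)·213
So (43)·213 ≡ 1 (mod 241), i.e. 213^(-1) ≡ 43 (mod 241).
Check: 213 × 43 = 9159 ≡ 1 (mod 241)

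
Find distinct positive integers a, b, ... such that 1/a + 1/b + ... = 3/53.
1/18 + 1/954

Greedy algorithm:
3/53: ceiling(53/3) = 18, use 1/18
1/954: ceiling(954/1) = 954, use 1/954
Result: 3/53 = 1/18 + 1/954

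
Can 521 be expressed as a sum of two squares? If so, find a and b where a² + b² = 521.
11² + 20² (a=11, b=20)

Factorization: 521 = 521
By Fermat: n is sum of two squares iff every prime p ≡ 3 (mod 4) appears to even power.
All primes ≡ 3 (mod 4) appear to even power.
Search a = 0, 1, 2, … for 521 - a² a perfect square: first hit at a = 11: 521 - 121 = 400 = 20².
521 = 11² + 20² = 121 + 400 ✓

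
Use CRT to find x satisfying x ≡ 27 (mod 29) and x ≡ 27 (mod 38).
27

Using Chinese Remainder Theorem:
M = 29 × 38 = 1102
M1 = 38, M2 = 29
y1 = 38^(-1) mod 29 = 13
y2 = 29^(-1) mod 38 = 21
x = (27×38×13 + 27×29×21) mod 1102 = 27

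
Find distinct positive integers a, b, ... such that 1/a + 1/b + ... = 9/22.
1/3 + 1/14 + 1/231

Greedy algorithm:
9/22: ceiling(22/9) = 3, use 1/3
5/66: ceiling(66/5) = 14, use 1/14
1/231: ceiling(231/1) = 231, use 1/231
Result: 9/22 = 1/3 + 1/14 + 1/231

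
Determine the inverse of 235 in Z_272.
147

gcd(235, 272) = 1, so the inverse exists.
Extended Euclidean algorithm on (272, 235):
272 = 1 × 235 + 37  ⟹  37 = (1)·272 + (-1)·235
235 = 6 × 37 + 13  ⟹  13 = (-6)·272 + (7)·235
37 = 2 × 13 + 11  ⟹  11 = (13)·272 + (-15)·235
13 = 1 × 11 + 2  ⟹  2 = (-19)·272 + (22)·235
11 = 5 × 2 + 1  ⟹  1 = (108)·272 + (-125)·235
So (-125)·235 ≡ 1 (mod 272), i.e. 235^(-1) ≡ -125 ≡ 147 (mod 272).
Check: 235 × 147 = 34545 ≡ 1 (mod 272)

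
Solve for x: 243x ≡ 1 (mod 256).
59

gcd(243, 256) = 1, so the inverse exists.
Extended Euclidean algorithm on (256, 243):
256 = 1 × 243 + 13  ⟹  13 = (1)·256 + (-1)·243
243 = 18 × 13 + 9  ⟹  9 = (-18)·256 + (19)·243
13 = 1 × 9 + 4  ⟹  4 = (19)·256 + (-20)·243
9 = 2 × 4 + 1  ⟹  1 = (-56)·256 + (59)·243
So (59)·243 ≡ 1 (mod 256), i.e. 243^(-1) ≡ 59 (mod 256).
Check: 243 × 59 = 14337 ≡ 1 (mod 256)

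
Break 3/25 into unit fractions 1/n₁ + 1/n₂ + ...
1/9 + 1/113 + 1/25425

Greedy algorithm:
3/25: ceiling(25/3) = 9, use 1/9
2/225: ceiling(225/2) = 113, use 1/113
1/25425: ceiling(25425/1) = 25425, use 1/25425
Result: 3/25 = 1/9 + 1/113 + 1/25425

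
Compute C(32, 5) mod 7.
0

Using Lucas' theorem:
Write n=32 and k=5 in base 7:
n in base 7: [4, 4]
k in base 7: [0, 5]
C(32,5) mod 7 = ∏ C(n_i, k_i) mod 7
Digit binomials (mod 7): C(4,0) = 1; C(4,5) = 0 (k_i > n_i)
Product: 1 × 0 = 0 ≡ 0 (mod 7)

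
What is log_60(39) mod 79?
73

Baby-step giant-step with step n = ⌈√79⌉ = 9.
Baby steps 60^j mod 79 (j:value) for j=0..8: 0:1, 1:60, 2:45, 3:14, 4:50, 5:77, 6:38, 7:68, 8:51.
Giant-step multiplier: 60^(-9) ≡ 60^(78-9) = 60^69 ≡ 15 (mod 79).
Giant steps γ_i = 39·15^i mod 79: γ_0=39, γ_1=32, γ_2=6, γ_3=11, γ_4=7, γ_5=26, γ_6=74, γ_7=4, γ_8=60 (in table at j=1).
x = i·n + j = 8·9 + 1 = 73.
Check: 60^73 ≡ 39 (mod 79).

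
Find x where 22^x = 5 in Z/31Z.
10

Baby-step giant-step with step n = ⌈√31⌉ = 6.
Baby steps 22^j mod 31 (j:value) for j=0..5: 0:1, 1:22, 2:19, 3:15, 4:20, 5:6.
Giant-step multiplier: 22^(-6) ≡ 22^(30-6) = 22^24 ≡ 4 (mod 31).
Giant steps γ_i = 5·4^i mod 31: γ_0=5, γ_1=20 (in table at j=4).
x = i·n + j = 1·6 + 4 = 10.
Check: 22^10 ≡ 5 (mod 31).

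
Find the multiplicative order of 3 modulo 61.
10

61 is prime, so ord(3) divides φ(61) = 60.
Divisors of 60: 1, 2, 3, 4, 5, 6, 10, 12, 15, 20, 30, 60.
Repeated squaring: 3^1 ≡ 3, 3^2 ≡ 9, 3^4 ≡ 20, 3^8 ≡ 34, 3^16 ≡ 58, 3^32 ≡ 9 (mod 61).
Test 3^d mod 61 for each divisor d in increasing order:
3^1 ≡ 3
3^2 ≡ 9
3^3 = 3^2·3^1 ≡ 27
3^4 ≡ 20
3^5 = 3^4·3^1 ≡ 60
3^6 = 3^4·3^2 ≡ 58
3^10 = 3^8·3^2 ≡ 1  ← first divisor giving 1
The order is 10.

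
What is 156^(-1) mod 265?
141

gcd(156, 265) = 1, so the inverse exists.
Extended Euclidean algorithm on (265, 156):
265 = 1 × 156 + 109  ⟹  109 = (1)·265 + (-1)·156
156 = 1 × 109 + 47  ⟹  47 = (-1)·265 + (2)·156
109 = 2 × 47 + 15  ⟹  15 = (3)·265 + (-5)·156
47 = 3 × 15 + 2  ⟹  2 = (-10)·265 + (17)·156
15 = 7 × 2 + 1  ⟹  1 = (73)·265 + (-124)·156
So (-124)·156 ≡ 1 (mod 265), i.e. 156^(-1) ≡ -124 ≡ 141 (mod 265).
Check: 156 × 141 = 21996 ≡ 1 (mod 265)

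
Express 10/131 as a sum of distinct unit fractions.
1/14 + 1/204 + 1/187068

Greedy algorithm:
10/131: ceiling(131/10) = 14, use 1/14
9/1834: ceiling(1834/9) = 204, use 1/204
1/187068: ceiling(187068/1) = 187068, use 1/187068
Result: 10/131 = 1/14 + 1/204 + 1/187068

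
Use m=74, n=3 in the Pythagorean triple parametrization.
(5467, 444, 5485)

Euclid's formula: a = m² - n², b = 2mn, c = m² + n²
m = 74, n = 3
a = 74² - 3² = 5476 - 9 = 5467
b = 2 × 74 × 3 = 444
c = 74² + 3² = 5476 + 9 = 5485
Verification: 5467² + 444² = 29888089 + 197136 = 30085225 = 5485² ✓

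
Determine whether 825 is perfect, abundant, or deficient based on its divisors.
deficient

Proper divisors of 825: sum = 1 + 3 + 5 + 11 + 15 + 25 + 33 + 55 + 75 + 165 + 275 = 663
Since 663 < 825, 825 is deficient.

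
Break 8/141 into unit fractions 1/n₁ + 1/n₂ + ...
1/18 + 1/846

Greedy algorithm:
8/141: ceiling(141/8) = 18, use 1/18
1/846: ceiling(846/1) = 846, use 1/846
Result: 8/141 = 1/18 + 1/846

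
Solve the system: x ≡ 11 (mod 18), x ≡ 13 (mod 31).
137

Using Chinese Remainder Theorem:
M = 18 × 31 = 558
M1 = 31, M2 = 18
y1 = 31^(-1) mod 18 = 7
y2 = 18^(-1) mod 31 = 19
x = (11×31×7 + 13×18×19) mod 558 = 137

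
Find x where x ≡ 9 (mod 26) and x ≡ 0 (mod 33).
165

Using Chinese Remainder Theorem:
M = 26 × 33 = 858
M1 = 33, M2 = 26
y1 = 33^(-1) mod 26 = 15
y2 = 26^(-1) mod 33 = 14
x = (9×33×15 + 0×26×14) mod 858 = 165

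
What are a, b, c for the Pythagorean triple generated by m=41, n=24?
(1105, 1968, 2257)

Euclid's formula: a = m² - n², b = 2mn, c = m² + n²
m = 41, n = 24
a = 41² - 24² = 1681 - 576 = 1105
b = 2 × 41 × 24 = 1968
c = 41² + 24² = 1681 + 576 = 2257
Verification: 1105² + 1968² = 1221025 + 3873024 = 5094049 = 2257² ✓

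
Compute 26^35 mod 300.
176

Repeated squaring. Binary of 35 = 100011.
26^1 ≡ 26 (mod 300); 26^2 ≡ 76 (mod 300); 26^4 ≡ 76 (mod 300); 26^8 ≡ 76 (mod 300); 26^16 ≡ 76 (mod 300); 26^32 ≡ 76 (mod 300)
26^35 = 26^1 × 26^2 × 26^32 ≡ 176 (mod 300)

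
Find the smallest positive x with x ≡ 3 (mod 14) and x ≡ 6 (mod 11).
17

Using Chinese Remainder Theorem:
M = 14 × 11 = 154
M1 = 11, M2 = 14
y1 = 11^(-1) mod 14 = 9
y2 = 14^(-1) mod 11 = 4
x = (3×11×9 + 6×14×4) mod 154 = 17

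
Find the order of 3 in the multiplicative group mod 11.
5

11 is prime, so ord(3) divides φ(11) = 10.
Divisors of 10: 1, 2, 5, 10.
Repeated squaring: 3^1 ≡ 3, 3^2 ≡ 9, 3^4 ≡ 4, 3^8 ≡ 5 (mod 11).
Test 3^d mod 11 for each divisor d in increasing order:
3^1 ≡ 3
3^2 ≡ 9
3^5 = 3^4·3^1 ≡ 1  ← first divisor giving 1
The order is 5.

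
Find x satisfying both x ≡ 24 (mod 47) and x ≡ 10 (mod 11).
494

Using Chinese Remainder Theorem:
M = 47 × 11 = 517
M1 = 11, M2 = 47
y1 = 11^(-1) mod 47 = 30
y2 = 47^(-1) mod 11 = 4
x = (24×11×30 + 10×47×4) mod 517 = 494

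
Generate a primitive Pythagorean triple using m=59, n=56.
(345, 6608, 6617)

Euclid's formula: a = m² - n², b = 2mn, c = m² + n²
m = 59, n = 56
a = 59² - 56² = 3481 - 3136 = 345
b = 2 × 59 × 56 = 6608
c = 59² + 56² = 3481 + 3136 = 6617
Verification: 345² + 6608² = 119025 + 43665664 = 43784689 = 6617² ✓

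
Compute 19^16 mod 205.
16

Repeated squaring. Binary of 16 = 10000.
19^1 ≡ 19 (mod 205); 19^2 ≡ 156 (mod 205); 19^4 ≡ 146 (mod 205); 19^8 ≡ 201 (mod 205); 19^16 ≡ 16 (mod 205)
19^16 = 19^16 ≡ 16 (mod 205)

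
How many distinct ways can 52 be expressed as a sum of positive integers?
281589

p(n) counts ways to write n as a sum of positive integers (order ignored).
Euler's pentagonal recurrence: p(k) = p(k-1) + p(k-2) - p(k-5) - p(k-7) + p(k-12) + p(k-15) - ... (offsets j(3j∓1)/2, signs ++--, p(0)=1, p(<0)=0).
DP table for k = 0..51: p(0)=1, p(1)=1, p(2)=2, p(3)=3, p(4)=5, p(5)=7, p(6)=11, p(7)=15, p(8)=22, p(9)=30, p(10)=42, p(11)=56, p(12)=77, p(13)=101, p(14)=135, p(15)=176, p(16)=231, p(17)=297, p(18)=385, p(19)=490, p(20)=627, p(21)=792, p(22)=1002, p(23)=1255, p(24)=1575, p(25)=1958, p(26)=2436, p(27)=3010, p(28)=3718, p(29)=4565, p(30)=5604, p(31)=6842, p(32)=8349, p(33)=10143, p(34)=12310, p(35)=14883, p(36)=17977, p(37)=21637, p(38)=26015, p(39)=31185, p(40)=37338, p(41)=44583, p(42)=53174, p(43)=63261, p(44)=75175, p(45)=89134, p(46)=105558, p(47)=124754, p(48)=147273, p(49)=173525, p(50)=204226, p(51)=239943.
Final step: p(52) = p(51) + p(50) - p(47) - p(45) + p(40) + p(37) - p(30) - p(26) + p(17) + p(12) - p(1)
= 239943 + 204226 - 124754 - 89134 + 37338 + 21637 - 5604 - 2436 + 297 + 77 - 1
= 281589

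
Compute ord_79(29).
78

79 is prime, so ord(29) divides φ(79) = 78.
Divisors of 78: 1, 2, 3, 6, 13, 26, 39, 78.
Repeated squaring: 29^1 ≡ 29, 29^2 ≡ 51, 29^4 ≡ 73, 29^8 ≡ 36, 29^16 ≡ 32, 29^32 ≡ 76, 29^64 ≡ 9 (mod 79).
Test 29^d mod 79 for each divisor d in increasing order:
29^1 ≡ 29
29^2 ≡ 51
29^3 = 29^2·29^1 ≡ 57
29^6 = 29^4·29^2 ≡ 10
29^13 = 29^8·29^4·29^1 ≡ 56
29^26 = 29^16·29^8·29^2 ≡ 55
29^39 = 29^32·29^4·29^2·29^1 ≡ 78
29^78 = 29^64·29^8·29^4·29^2 ≡ 1  ← first divisor giving 1
The order is 78.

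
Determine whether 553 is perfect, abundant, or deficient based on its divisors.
deficient

Proper divisors of 553: sum = 1 + 7 + 79 = 87
Since 87 < 553, 553 is deficient.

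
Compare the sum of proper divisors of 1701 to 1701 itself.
deficient

Proper divisors of 1701: sum = 1 + 3 + 7 + 9 + 21 + 27 + 63 + 81 + 189 + 243 + 567 = 1211
Since 1211 < 1701, 1701 is deficient.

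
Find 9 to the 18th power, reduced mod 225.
171

Repeated squaring. Binary of 18 = 10010.
9^1 ≡ 9 (mod 225); 9^2 ≡ 81 (mod 225); 9^4 ≡ 36 (mod 225); 9^8 ≡ 171 (mod 225); 9^16 ≡ 216 (mod 225)
9^18 = 9^2 × 9^16 ≡ 171 (mod 225)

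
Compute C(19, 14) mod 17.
0

Using Lucas' theorem:
Write n=19 and k=14 in base 17:
n in base 17: [1, 2]
k in base 17: [0, 14]
C(19,14) mod 17 = ∏ C(n_i, k_i) mod 17
Digit binomials (mod 17): C(1,0) = 1; C(2,14) = 0 (k_i > n_i)
Product: 1 × 0 = 0 ≡ 0 (mod 17)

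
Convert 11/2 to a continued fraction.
[5; 2]

Euclidean algorithm steps:
11 = 5 × 2 + 1
2 = 2 × 1 + 0
Continued fraction: [5; 2]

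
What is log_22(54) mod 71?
42

Baby-step giant-step with step n = ⌈√71⌉ = 9.
Baby steps 22^j mod 71 (j:value) for j=0..8: 0:1, 1:22, 2:58, 3:69, 4:27, 5:26, 6:4, 7:17, 8:19.
Giant-step multiplier: 22^(-9) ≡ 22^(70-9) = 22^61 ≡ 62 (mod 71).
Giant steps γ_i = 54·62^i mod 71: γ_0=54, γ_1=11, γ_2=43, γ_3=39, γ_4=4 (in table at j=6).
x = i·n + j = 4·9 + 6 = 42.
Check: 22^42 ≡ 54 (mod 71).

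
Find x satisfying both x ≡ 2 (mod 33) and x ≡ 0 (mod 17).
68

Using Chinese Remainder Theorem:
M = 33 × 17 = 561
M1 = 17, M2 = 33
y1 = 17^(-1) mod 33 = 2
y2 = 33^(-1) mod 17 = 16
x = (2×17×2 + 0×33×16) mod 561 = 68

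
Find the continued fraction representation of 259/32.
[8; 10, 1, 2]

Euclidean algorithm steps:
259 = 8 × 32 + 3
32 = 10 × 3 + 2
3 = 1 × 2 + 1
2 = 2 × 1 + 0
Continued fraction: [8; 10, 1, 2]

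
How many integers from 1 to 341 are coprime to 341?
300

341 = 11 × 31
φ(n) = n × ∏(1 - 1/p) for each prime p dividing n
φ(341) = 341 × (1 - 1/11) × (1 - 1/31) = 300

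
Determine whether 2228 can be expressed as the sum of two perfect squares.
28² + 38² (a=28, b=38)

Factorization: 2228 = 2^2 × 557
By Fermat: n is sum of two squares iff every prime p ≡ 3 (mod 4) appears to even power.
All primes ≡ 3 (mod 4) appear to even power.
Search a = 0, 1, 2, … for 2228 - a² a perfect square: first hit at a = 28: 2228 - 784 = 1444 = 38².
2228 = 28² + 38² = 784 + 1444 ✓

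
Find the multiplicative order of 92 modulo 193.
96

193 is prime, so ord(92) divides φ(193) = 192.
Divisors of 192: 1, 2, 3, 4, 6, 8, 12, 16, 24, 32, 48, 64, 96, 192.
Repeated squaring: 92^1 ≡ 92, 92^2 ≡ 165, 92^4 ≡ 12, 92^8 ≡ 144, 92^16 ≡ 85, 92^32 ≡ 84, 92^64 ≡ 108, 92^128 ≡ 84 (mod 193).
Test 92^d mod 193 for each divisor d in increasing order:
92^1 ≡ 92
92^2 ≡ 165
92^3 = 92^2·92^1 ≡ 126
92^4 ≡ 12
92^6 = 92^4·92^2 ≡ 50
92^8 ≡ 144
92^12 = 92^8·92^4 ≡ 184
92^16 ≡ 85
92^24 = 92^16·92^8 ≡ 81
92^32 ≡ 84
92^48 = 92^32·92^16 ≡ 192
92^64 ≡ 108
92^96 = 92^64·92^32 ≡ 1  ← first divisor giving 1
The order is 96.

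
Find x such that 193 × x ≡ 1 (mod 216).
169

gcd(193, 216) = 1, so the inverse exists.
Extended Euclidean algorithm on (216, 193):
216 = 1 × 193 + 23  ⟹  23 = (1)·216 + (-1)·193
193 = 8 × 23 + 9  ⟹  9 = (-8)·216 + (9)·193
23 = 2 × 9 + 5  ⟹  5 = (17)·216 + (-19)·193
9 = 1 × 5 + 4  ⟹  4 = (-25)·216 + (28)·193
5 = 1 × 4 + 1  ⟹  1 = (42)·216 + (-47)·193
So (-47)·193 ≡ 1 (mod 216), i.e. 193^(-1) ≡ -47 ≡ 169 (mod 216).
Check: 193 × 169 = 32617 ≡ 1 (mod 216)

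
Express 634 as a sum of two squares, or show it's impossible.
3² + 25² (a=3, b=25)

Factorization: 634 = 2 × 317
By Fermat: n is sum of two squares iff every prime p ≡ 3 (mod 4) appears to even power.
All primes ≡ 3 (mod 4) appear to even power.
Search a = 0, 1, 2, … for 634 - a² a perfect square: first hit at a = 3: 634 - 9 = 625 = 25².
634 = 3² + 25² = 9 + 625 ✓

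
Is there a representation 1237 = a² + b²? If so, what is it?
9² + 34² (a=9, b=34)

Factorization: 1237 = 1237
By Fermat: n is sum of two squares iff every prime p ≡ 3 (mod 4) appears to even power.
All primes ≡ 3 (mod 4) appear to even power.
Search a = 0, 1, 2, … for 1237 - a² a perfect square: first hit at a = 9: 1237 - 81 = 1156 = 34².
1237 = 9² + 34² = 81 + 1156 ✓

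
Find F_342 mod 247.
190

Matrix identity: Q^n = [[F_(n+1), F_n], [F_n, F_(n-1)]] with Q = [[1,1],[1,0]].
n = 342 = 101010110₂. Square-and-multiply, entries mod 247:
Q^1 = [[1,1],[1,0]]
Q^2 = (Q^1)² = [[2,1],[1,1]]
Q^5 = (Q^2)²·Q = [[8,5],[5,3]]
Q^10 = (Q^5)² = [[89,55],[55,34]]
Q^21 = (Q^10)²·Q = [[174,78],[78,96]]
Q^42 = (Q^21)² = [[51,65],[65,233]]
Q^85 = (Q^42)²·Q = [[92,157],[157,182]]
Q^171 = (Q^85)²·Q = [[55,15],[15,40]]
Q^342 = (Q^171)² = [[39,190],[190,96]]
F_342 mod 247 = Q^342[0][1] = 190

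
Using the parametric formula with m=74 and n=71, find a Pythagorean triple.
(435, 10508, 10517)

Euclid's formula: a = m² - n², b = 2mn, c = m² + n²
m = 74, n = 71
a = 74² - 71² = 5476 - 5041 = 435
b = 2 × 74 × 71 = 10508
c = 74² + 71² = 5476 + 5041 = 10517
Verification: 435² + 10508² = 189225 + 110418064 = 110607289 = 10517² ✓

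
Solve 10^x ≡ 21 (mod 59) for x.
18

Baby-step giant-step with step n = ⌈√59⌉ = 8.
Baby steps 10^j mod 59 (j:value) for j=0..7: 0:1, 1:10, 2:41, 3:56, 4:29, 5:54, 6:9, 7:31.
Giant-step multiplier: 10^(-8) ≡ 10^(58-8) = 10^50 ≡ 4 (mod 59).
Giant steps γ_i = 21·4^i mod 59: γ_0=21, γ_1=25, γ_2=41 (in table at j=2).
x = i·n + j = 2·8 + 2 = 18.
Check: 10^18 ≡ 21 (mod 59).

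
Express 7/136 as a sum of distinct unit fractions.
1/20 + 1/680

Greedy algorithm:
7/136: ceiling(136/7) = 20, use 1/20
1/680: ceiling(680/1) = 680, use 1/680
Result: 7/136 = 1/20 + 1/680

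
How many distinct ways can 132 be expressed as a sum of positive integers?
6620830889

p(n) counts ways to write n as a sum of positive integers (order ignored).
Euler's pentagonal recurrence: p(k) = p(k-1) + p(k-2) - p(k-5) - p(k-7) + p(k-12) + p(k-15) - ... (offsets j(3j∓1)/2, signs ++--, p(0)=1, p(<0)=0).
DP table for k = 0..131: p(0)=1, p(1)=1, p(2)=2, p(3)=3, p(4)=5, p(5)=7, p(6)=11, p(7)=15, p(8)=22, p(9)=30, p(10)=42, p(11)=56, p(12)=77, p(13)=101, p(14)=135, p(15)=176, p(16)=231, p(17)=297, p(18)=385, p(19)=490, p(20)=627, p(21)=792, p(22)=1002, p(23)=1255, p(24)=1575, p(25)=1958, p(26)=2436, p(27)=3010, p(28)=3718, p(29)=4565, p(30)=5604, p(31)=6842, p(32)=8349, p(33)=10143, p(34)=12310, p(35)=14883, p(36)=17977, p(37)=21637, p(38)=26015, p(39)=31185, p(40)=37338, p(41)=44583, p(42)=53174, p(43)=63261, p(44)=75175, p(45)=89134, p(46)=105558, p(47)=124754, p(48)=147273, p(49)=173525, p(50)=204226, p(51)=239943, p(52)=281589, p(53)=329931, p(54)=386155, p(55)=451276, p(56)=526823, p(57)=614154, p(58)=715220, p(59)=831820, p(60)=966467, p(61)=1121505, p(62)=1300156, p(63)=1505499, p(64)=1741630, p(65)=2012558, p(66)=2323520, p(67)=2679689, p(68)=3087735, p(69)=3554345, p(70)=4087968, p(71)=4697205, p(72)=5392783, p(73)=6185689, p(74)=7089500, p(75)=8118264, p(76)=9289091, p(77)=10619863, p(78)=12132164, p(79)=13848650, p(80)=15796476, p(81)=18004327, p(82)=20506255, p(83)=23338469, p(84)=26543660, p(85)=30167357, p(86)=34262962, p(87)=38887673, p(88)=44108109, p(89)=49995925, p(90)=56634173, p(91)=64112359, p(92)=72533807, p(93)=82010177, p(94)=92669720, p(95)=104651419, p(96)=118114304, p(97)=133230930, p(98)=150198136, p(99)=169229875, p(100)=190569292, p(101)=214481126, p(102)=241265379, p(103)=271248950, p(104)=304801365, p(105)=342325709, p(106)=384276336, p(107)=431149389, p(108)=483502844, p(109)=541946240, p(110)=607163746, p(111)=679903203, p(112)=761002156, p(113)=851376628, p(114)=952050665, p(115)=1064144451, p(116)=1188908248, p(117)=1327710076, p(118)=1482074143, p(119)=1653668665, p(120)=1844349560, p(121)=2056148051, p(122)=2291320912, p(123)=2552338241, p(124)=2841940500, p(125)=3163127352, p(126)=3519222692, p(127)=3913864295, p(128)=4351078600, p(129)=4835271870, p(130)=5371315400, p(131)=5964539504.
Final step: p(132) = p(131) + p(130) - p(127) - p(125) + p(120) + p(117) - p(110) - p(106) + p(97) + p(92) - p(81) - p(75) + p(62) + p(55) - p(40) - p(32) + p(15) + p(6)
= 5964539504 + 5371315400 - 3913864295 - 3163127352 + 1844349560 + 1327710076 - 607163746 - 384276336 + 133230930 + 72533807 - 18004327 - 8118264 + 1300156 + 451276 - 37338 - 8349 + 176 + 11
= 6620830889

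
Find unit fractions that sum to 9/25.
1/3 + 1/38 + 1/2850

Greedy algorithm:
9/25: ceiling(25/9) = 3, use 1/3
2/75: ceiling(75/2) = 38, use 1/38
1/2850: ceiling(2850/1) = 2850, use 1/2850
Result: 9/25 = 1/3 + 1/38 + 1/2850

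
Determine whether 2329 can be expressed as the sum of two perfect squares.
5² + 48² (a=5, b=48)

Factorization: 2329 = 17 × 137
By Fermat: n is sum of two squares iff every prime p ≡ 3 (mod 4) appears to even power.
All primes ≡ 3 (mod 4) appear to even power.
Search a = 0, 1, 2, … for 2329 - a² a perfect square: first hit at a = 5: 2329 - 25 = 2304 = 48².
2329 = 5² + 48² = 25 + 2304 ✓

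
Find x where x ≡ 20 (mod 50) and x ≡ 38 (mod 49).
920

Using Chinese Remainder Theorem:
M = 50 × 49 = 2450
M1 = 49, M2 = 50
y1 = 49^(-1) mod 50 = 49
y2 = 50^(-1) mod 49 = 1
x = (20×49×49 + 38×50×1) mod 2450 = 920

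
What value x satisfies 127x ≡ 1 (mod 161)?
71

gcd(127, 161) = 1, so the inverse exists.
Extended Euclidean algorithm on (161, 127):
161 = 1 × 127 + 34  ⟹  34 = (1)·161 + (-1)·127
127 = 3 × 34 + 25  ⟹  25 = (-3)·161 + (4)·127
34 = 1 × 25 + 9  ⟹  9 = (4)·161 + (-5)·127
25 = 2 × 9 + 7  ⟹  7 = (-11)·161 + (14)·127
9 = 1 × 7 + 2  ⟹  2 = (15)·161 + (-19)·127
7 = 3 × 2 + 1  ⟹  1 = (-56)·161 + (71)·127
So (71)·127 ≡ 1 (mod 161), i.e. 127^(-1) ≡ 71 (mod 161).
Check: 127 × 71 = 9017 ≡ 1 (mod 161)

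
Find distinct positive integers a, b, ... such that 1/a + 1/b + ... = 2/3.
1/2 + 1/6

Greedy algorithm:
2/3: ceiling(3/2) = 2, use 1/2
1/6: ceiling(6/1) = 6, use 1/6
Result: 2/3 = 1/2 + 1/6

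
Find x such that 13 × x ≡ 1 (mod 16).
5

gcd(13, 16) = 1, so the inverse exists.
Extended Euclidean algorithm on (16, 13):
16 = 1 × 13 + 3  ⟹  3 = (1)·16 + (-1)·13
13 = 4 × 3 + 1  ⟹  1 = (-4)·16 + (5)·13
So (5)·13 ≡ 1 (mod 16), i.e. 13^(-1) ≡ 5 (mod 16).
Check: 13 × 5 = 65 ≡ 1 (mod 16)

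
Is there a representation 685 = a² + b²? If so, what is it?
3² + 26² (a=3, b=26)

Factorization: 685 = 5 × 137
By Fermat: n is sum of two squares iff every prime p ≡ 3 (mod 4) appears to even power.
All primes ≡ 3 (mod 4) appear to even power.
Search a = 0, 1, 2, … for 685 - a² a perfect square: first hit at a = 3: 685 - 9 = 676 = 26².
685 = 3² + 26² = 9 + 676 ✓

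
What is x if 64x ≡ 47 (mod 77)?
x ≡ 26 (mod 77)

gcd(64, 77) = 1, which divides 47, so solutions exist.
Find 64^(-1) mod 77 by the extended Euclidean algorithm:
77 = 1 × 64 + 13  ⟹  13 = (1)·77 + (-1)·64
64 = 4 × 13 + 12  ⟹  12 = (-4)·77 + (5)·64
13 = 1 × 12 + 1  ⟹  1 = (5)·77 + (-6)·64
So (-6)·64 ≡ 1 (mod 77), i.e. 64^(-1) ≡ -6 ≡ 71 (mod 77).
x ≡ 71 × 47 = 3337 ≡ 26 (mod 77).
Check: 64 × 26 = 1664 ≡ 47 (mod 77).
Unique solution: x ≡ 26 (mod 77)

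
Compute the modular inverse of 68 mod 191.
59

gcd(68, 191) = 1, so the inverse exists.
Extended Euclidean algorithm on (191, 68):
191 = 2 × 68 + 55  ⟹  55 = (1)·191 + (-2)·68
68 = 1 × 55 + 13  ⟹  13 = (-1)·191 + (3)·68
55 = 4 × 13 + 3  ⟹  3 = (5)·191 + (-14)·68
13 = 4 × 3 + 1  ⟹  1 = (-21)·191 + (59)·68
So (59)·68 ≡ 1 (mod 191), i.e. 68^(-1) ≡ 59 (mod 191).
Check: 68 × 59 = 4012 ≡ 1 (mod 191)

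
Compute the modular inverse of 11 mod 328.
179

gcd(11, 328) = 1, so the inverse exists.
Extended Euclidean algorithm on (328, 11):
328 = 29 × 11 + 9  ⟹  9 = (1)·328 + (-29)·11
11 = 1 × 9 + 2  ⟹  2 = (-1)·328 + (30)·11
9 = 4 × 2 + 1  ⟹  1 = (5)·328 + (-149)·11
So (-149)·11 ≡ 1 (mod 328), i.e. 11^(-1) ≡ -149 ≡ 179 (mod 328).
Check: 11 × 179 = 1969 ≡ 1 (mod 328)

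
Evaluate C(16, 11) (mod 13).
0

Using Lucas' theorem:
Write n=16 and k=11 in base 13:
n in base 13: [1, 3]
k in base 13: [0, 11]
C(16,11) mod 13 = ∏ C(n_i, k_i) mod 13
Digit binomials (mod 13): C(1,0) = 1; C(3,11) = 0 (k_i > n_i)
Product: 1 × 0 = 0 ≡ 0 (mod 13)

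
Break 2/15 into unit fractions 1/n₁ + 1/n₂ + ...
1/8 + 1/120

Greedy algorithm:
2/15: ceiling(15/2) = 8, use 1/8
1/120: ceiling(120/1) = 120, use 1/120
Result: 2/15 = 1/8 + 1/120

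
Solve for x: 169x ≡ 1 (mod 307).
109

gcd(169, 307) = 1, so the inverse exists.
Extended Euclidean algorithm on (307, 169):
307 = 1 × 169 + 138  ⟹  138 = (1)·307 + (-1)·169
169 = 1 × 138 + 31  ⟹  31 = (-1)·307 + (2)·169
138 = 4 × 31 + 14  ⟹  14 = (5)·307 + (-9)·169
31 = 2 × 14 + 3  ⟹  3 = (-11)·307 + (20)·169
14 = 4 × 3 + 2  ⟹  2 = (49)·307 + (-89)·169
3 = 1 × 2 + 1  ⟹  1 = (-60)·307 + (109)·169
So (109)·169 ≡ 1 (mod 307), i.e. 169^(-1) ≡ 109 (mod 307).
Check: 169 × 109 = 18421 ≡ 1 (mod 307)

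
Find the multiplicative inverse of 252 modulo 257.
154

gcd(252, 257) = 1, so the inverse exists.
Extended Euclidean algorithm on (257, 252):
257 = 1 × 252 + 5  ⟹  5 = (1)·257 + (-1)·252
252 = 50 × 5 + 2  ⟹  2 = (-50)·257 + (51)·252
5 = 2 × 2 + 1  ⟹  1 = (101)·257 + (-103)·252
So (-103)·252 ≡ 1 (mod 257), i.e. 252^(-1) ≡ -103 ≡ 154 (mod 257).
Check: 252 × 154 = 38808 ≡ 1 (mod 257)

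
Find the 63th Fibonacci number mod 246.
244

Matrix identity: Q^n = [[F_(n+1), F_n], [F_n, F_(n-1)]] with Q = [[1,1],[1,0]].
n = 63 = 111111₂. Square-and-multiply, entries mod 246:
Q^1 = [[1,1],[1,0]]
Q^3 = (Q^1)²·Q = [[3,2],[2,1]]
Q^7 = (Q^3)²·Q = [[21,13],[13,8]]
Q^15 = (Q^7)²·Q = [[3,118],[118,131]]
Q^31 = (Q^15)²·Q = [[225,157],[157,68]]
Q^63 = (Q^31)²·Q = [[243,244],[244,245]]
F_63 mod 246 = Q^63[0][1] = 244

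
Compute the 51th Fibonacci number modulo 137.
119

Matrix identity: Q^n = [[F_(n+1), F_n], [F_n, F_(n-1)]] with Q = [[1,1],[1,0]].
n = 51 = 110011₂. Square-and-multiply, entries mod 137:
Q^1 = [[1,1],[1,0]]
Q^3 = (Q^1)²·Q = [[3,2],[2,1]]
Q^6 = (Q^3)² = [[13,8],[8,5]]
Q^12 = (Q^6)² = [[96,7],[7,89]]
Q^25 = (Q^12)²·Q = [[11,86],[86,62]]
Q^51 = (Q^25)²·Q = [[95,119],[119,113]]
F_51 mod 137 = Q^51[0][1] = 119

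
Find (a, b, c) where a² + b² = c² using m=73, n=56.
(2193, 8176, 8465)

Euclid's formula: a = m² - n², b = 2mn, c = m² + n²
m = 73, n = 56
a = 73² - 56² = 5329 - 3136 = 2193
b = 2 × 73 × 56 = 8176
c = 73² + 56² = 5329 + 3136 = 8465
Verification: 2193² + 8176² = 4809249 + 66846976 = 71656225 = 8465² ✓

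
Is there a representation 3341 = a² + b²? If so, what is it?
29² + 50² (a=29, b=50)

Factorization: 3341 = 13 × 257
By Fermat: n is sum of two squares iff every prime p ≡ 3 (mod 4) appears to even power.
All primes ≡ 3 (mod 4) appear to even power.
Search a = 0, 1, 2, … for 3341 - a² a perfect square: first hit at a = 29: 3341 - 841 = 2500 = 50².
3341 = 29² + 50² = 841 + 2500 ✓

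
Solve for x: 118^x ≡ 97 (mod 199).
107

Baby-step giant-step with step n = ⌈√199⌉ = 15.
Baby steps 118^j mod 199 (j:value) for j=0..14: 0:1, 1:118, 2:193, 3:88, 4:36, 5:69, 6:182, 7:183, 8:102, 9:96, 10:184, 11:21, 12:90, 13:73, 14:57.
Giant-step multiplier: 118^(-15) ≡ 118^(198-15) = 118^183 ≡ 194 (mod 199).
Giant steps γ_i = 97·194^i mod 199: γ_0=97, γ_1=112, γ_2=37, γ_3=14, γ_4=129, γ_5=151, γ_6=41, γ_7=193 (in table at j=2).
x = i·n + j = 7·15 + 2 = 107.
Check: 118^107 ≡ 97 (mod 199).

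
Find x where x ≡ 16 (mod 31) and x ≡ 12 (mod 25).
512

Using Chinese Remainder Theorem:
M = 31 × 25 = 775
M1 = 25, M2 = 31
y1 = 25^(-1) mod 31 = 5
y2 = 31^(-1) mod 25 = 21
x = (16×25×5 + 12×31×21) mod 775 = 512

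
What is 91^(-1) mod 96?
19

gcd(91, 96) = 1, so the inverse exists.
Extended Euclidean algorithm on (96, 91):
96 = 1 × 91 + 5  ⟹  5 = (1)·96 + (-1)·91
91 = 18 × 5 + 1  ⟹  1 = (-18)·96 + (19)·91
So (19)·91 ≡ 1 (mod 96), i.e. 91^(-1) ≡ 19 (mod 96).
Check: 91 × 19 = 1729 ≡ 1 (mod 96)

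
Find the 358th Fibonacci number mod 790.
669

Matrix identity: Q^n = [[F_(n+1), F_n], [F_n, F_(n-1)]] with Q = [[1,1],[1,0]].
n = 358 = 101100110₂. Square-and-multiply, entries mod 790:
Q^1 = [[1,1],[1,0]]
Q^2 = (Q^1)² = [[2,1],[1,1]]
Q^5 = (Q^2)²·Q = [[8,5],[5,3]]
Q^11 = (Q^5)²·Q = [[144,89],[89,55]]
Q^22 = (Q^11)² = [[217,331],[331,676]]
Q^44 = (Q^22)² = [[230,123],[123,107]]
Q^89 = (Q^44)²·Q = [[460,89],[89,371]]
Q^179 = (Q^89)²·Q = [[390,691],[691,489]]
Q^358 = (Q^179)² = [[741,669],[669,72]]
F_358 mod 790 = Q^358[0][1] = 669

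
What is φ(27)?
18

27 = 3^3
φ(n) = n × ∏(1 - 1/p) for each prime p dividing n
φ(27) = 27 × (1 - 1/3) = 18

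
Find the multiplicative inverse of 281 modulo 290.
161

gcd(281, 290) = 1, so the inverse exists.
Extended Euclidean algorithm on (290, 281):
290 = 1 × 281 + 9  ⟹  9 = (1)·290 + (-1)·281
281 = 31 × 9 + 2  ⟹  2 = (-31)·290 + (32)·281
9 = 4 × 2 + 1  ⟹  1 = (125)·290 + (-129)·281
So (-129)·281 ≡ 1 (mod 290), i.e. 281^(-1) ≡ -129 ≡ 161 (mod 290).
Check: 281 × 161 = 45241 ≡ 1 (mod 290)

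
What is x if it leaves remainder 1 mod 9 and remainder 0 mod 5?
10

Using Chinese Remainder Theorem:
M = 9 × 5 = 45
M1 = 5, M2 = 9
y1 = 5^(-1) mod 9 = 2
y2 = 9^(-1) mod 5 = 4
x = (1×5×2 + 0×9×4) mod 45 = 10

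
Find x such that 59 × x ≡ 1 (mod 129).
35

gcd(59, 129) = 1, so the inverse exists.
Extended Euclidean algorithm on (129, 59):
129 = 2 × 59 + 11  ⟹  11 = (1)·129 + (-2)·59
59 = 5 × 11 + 4  ⟹  4 = (-5)·129 + (11)·59
11 = 2 × 4 + 3  ⟹  3 = (11)·129 + (-24)·59
4 = 1 × 3 + 1  ⟹  1 = (-16)·129 + (35)·59
So (35)·59 ≡ 1 (mod 129), i.e. 59^(-1) ≡ 35 (mod 129).
Check: 59 × 35 = 2065 ≡ 1 (mod 129)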